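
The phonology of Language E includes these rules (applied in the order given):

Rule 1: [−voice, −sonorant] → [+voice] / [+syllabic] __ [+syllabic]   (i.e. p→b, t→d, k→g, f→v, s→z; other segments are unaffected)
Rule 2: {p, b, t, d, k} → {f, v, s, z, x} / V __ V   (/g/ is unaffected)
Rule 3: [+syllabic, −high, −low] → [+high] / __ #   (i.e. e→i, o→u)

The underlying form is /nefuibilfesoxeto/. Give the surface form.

nevuivilfezoxezu

Rule 1 (intervocalic voicing): /f/ is a voiceless obstruent between vowels /e/ and /u/, so it voices to [v]. /s/ is a voiceless obstruent between vowels /e/ and /o/, so it voices to [z]. /t/ is a voiceless obstruent between vowels /e/ and /o/, so it voices to [d]. /nefuibilfesoxeto/ → nevuibilfezoxedo.
Rule 2 (intervocalic spirantization): /b/ is a stop between vowels /i/ and /i/, so it spirantizes to the fricative [v]. /d/ is a stop between vowels /e/ and /o/, so it spirantizes to the fricative [z]. /nevuibilfezoxedo/ → nevuivilfezoxezo.
Rule 3 (final vowel raising): /o/ is a mid vowel in word-final position, so it raises to [u]. /nevuivilfezoxezo/ → nevuivilfezoxezu.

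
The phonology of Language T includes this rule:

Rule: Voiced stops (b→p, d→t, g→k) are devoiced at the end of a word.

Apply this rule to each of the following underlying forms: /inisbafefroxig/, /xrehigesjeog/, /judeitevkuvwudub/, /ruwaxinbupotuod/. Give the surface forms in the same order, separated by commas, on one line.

/inisbafefroxig/: /g/ is a voiced stop in word-final position, so it devoices to [k]. → [inisbafefroxik].
/xrehigesjeog/: /g/ is a voiced stop in word-final position, so it devoices to [k]. → [xrehigesjeok].
/judeitevkuvwudub/: /b/ is a voiced stop in word-final position, so it devoices to [p]. → [judeitevkuvwudup].
/ruwaxinbupotuod/: /d/ is a voiced stop in word-final position, so it devoices to [t]. → [ruwaxinbupotuot].

inisbafefroxik, xrehigesjeok, judeitevkuvwudup, ruwaxinbupotuot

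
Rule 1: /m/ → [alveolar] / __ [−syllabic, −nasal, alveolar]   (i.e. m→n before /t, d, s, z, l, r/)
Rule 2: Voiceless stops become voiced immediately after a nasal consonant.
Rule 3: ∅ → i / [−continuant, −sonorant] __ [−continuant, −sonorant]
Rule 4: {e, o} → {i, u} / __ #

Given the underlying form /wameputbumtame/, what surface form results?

wameputibundami

Rule 1 (nasal place assimilation): /m/ precedes the alveolar consonant /t/, so it assimilates in place to [n]. /wameputbumtame/ → wameputbuntame.
Rule 2 (post-nasal voicing): /t/ is a voiceless stop immediately after the nasal /n/, so it voices to [d]. /wameputbuntame/ → wameputbundame.
Rule 3 (stop-cluster i-epenthesis): /t/ and /b/ form a stop–stop cluster, so [i] is inserted between them. /wameputbundame/ → wameputibundame.
Rule 4 (final vowel raising): /e/ is a mid vowel in word-final position, so it raises to [i]. /wameputibundame/ → wameputibundami.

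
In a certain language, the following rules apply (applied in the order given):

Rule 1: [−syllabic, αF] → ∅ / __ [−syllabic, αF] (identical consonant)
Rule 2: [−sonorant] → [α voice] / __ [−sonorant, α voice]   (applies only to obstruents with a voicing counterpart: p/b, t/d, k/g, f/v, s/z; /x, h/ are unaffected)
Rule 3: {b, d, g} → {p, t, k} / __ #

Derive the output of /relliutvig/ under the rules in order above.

Rule 1 (degemination): /ll/ is a geminate; the first /l/ deletes. /relliutvig/ → reliutvig.
Rule 2 (regressive voicing assimilation): /t/ precedes the voiced obstruent /v/, so it voices to [d] by assimilation. /reliutvig/ → reliudvig.
Rule 3 (final devoicing): /g/ is a voiced stop in word-final position, so it devoices to [k]. /reliudvig/ → reliudvik.

reliudvik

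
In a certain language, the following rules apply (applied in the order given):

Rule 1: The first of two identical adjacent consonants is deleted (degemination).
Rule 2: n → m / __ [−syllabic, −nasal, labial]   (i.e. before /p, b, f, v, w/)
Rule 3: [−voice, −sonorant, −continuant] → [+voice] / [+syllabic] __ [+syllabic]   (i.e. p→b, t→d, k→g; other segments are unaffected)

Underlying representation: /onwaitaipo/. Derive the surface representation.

Rule 1 (degemination): no segment meets the environment; /onwaitaipo/ is unchanged.
Rule 2 (nasal place assimilation): /n/ precedes the labial consonant /w/, so it assimilates in place to [m]. /onwaitaipo/ → omwaitaipo.
Rule 3 (intervocalic voicing): /t/ is a voiceless stop between vowels /i/ and /a/, so it voices to [d]. /p/ is a voiceless stop between vowels /i/ and /o/, so it voices to [b]. /omwaitaipo/ → omwaidaibo.

omwaidaibo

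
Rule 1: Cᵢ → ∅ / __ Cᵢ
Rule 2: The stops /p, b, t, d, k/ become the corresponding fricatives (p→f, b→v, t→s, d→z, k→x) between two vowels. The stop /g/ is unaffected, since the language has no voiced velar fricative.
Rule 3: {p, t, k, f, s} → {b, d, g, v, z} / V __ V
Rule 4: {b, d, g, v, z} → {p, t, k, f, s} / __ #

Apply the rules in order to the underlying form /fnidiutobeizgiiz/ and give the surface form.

Rule 1 (degemination): no segment meets the environment; /fnidiutobeizgiiz/ is unchanged.
Rule 2 (intervocalic spirantization): /d/ is a stop between vowels /i/ and /i/, so it spirantizes to the fricative [z]. /t/ is a stop between vowels /u/ and /o/, so it spirantizes to the fricative [s]. /b/ is a stop between vowels /o/ and /e/, so it spirantizes to the fricative [v]. /fnidiutobeizgiiz/ → fniziusoveizgiiz.
Rule 3 (intervocalic voicing): /s/ is a voiceless obstruent between vowels /u/ and /o/, so it voices to [z]. /fniziusoveizgiiz/ → fniziuzoveizgiiz.
Rule 4 (final devoicing): /z/ is a voiced obstruent in word-final position, so it devoices to [s]. /fniziuzoveizgiiz/ → fniziuzoveizgiis.

fniziuzoveizgiis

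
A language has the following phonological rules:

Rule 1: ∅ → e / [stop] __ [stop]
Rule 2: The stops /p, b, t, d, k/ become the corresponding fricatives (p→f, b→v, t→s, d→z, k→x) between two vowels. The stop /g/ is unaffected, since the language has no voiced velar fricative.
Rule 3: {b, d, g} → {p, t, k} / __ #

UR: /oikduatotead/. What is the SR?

Rule 1 (stop-cluster e-epenthesis): /k/ and /d/ form a stop–stop cluster, so [e] is inserted between them. /oikduatotead/ → oikeduatotead.
Rule 2 (intervocalic spirantization): /k/ is a stop between vowels /i/ and /e/, so it spirantizes to the fricative [x]. /d/ is a stop between vowels /e/ and /u/, so it spirantizes to the fricative [z]. /t/ is a stop between vowels /a/ and /o/, so it spirantizes to the fricative [s]. /t/ is a stop between vowels /o/ and /e/, so it spirantizes to the fricative [s]. /oikeduatotead/ → oixezuasosead.
Rule 3 (final devoicing): /d/ is a voiced stop in word-final position, so it devoices to [t]. /oixezuasosead/ → oixezuasoseat.

oixezuasoseat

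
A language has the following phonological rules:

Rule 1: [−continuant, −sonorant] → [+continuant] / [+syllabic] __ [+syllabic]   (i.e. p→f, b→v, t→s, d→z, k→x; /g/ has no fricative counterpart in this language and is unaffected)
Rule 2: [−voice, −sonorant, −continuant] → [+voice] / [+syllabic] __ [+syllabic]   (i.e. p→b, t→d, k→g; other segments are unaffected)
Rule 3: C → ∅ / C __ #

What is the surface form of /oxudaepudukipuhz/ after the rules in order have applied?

oxuzaefuzuxifuh

Rule 1 (intervocalic spirantization): /d/ is a stop between vowels /u/ and /a/, so it spirantizes to the fricative [z]. /p/ is a stop between vowels /e/ and /u/, so it spirantizes to the fricative [f]. /d/ is a stop between vowels /u/ and /u/, so it spirantizes to the fricative [z]. /k/ is a stop between vowels /u/ and /i/, so it spirantizes to the fricative [x]. /p/ is a stop between vowels /i/ and /u/, so it spirantizes to the fricative [f]. /oxudaepudukipuhz/ → oxuzaefuzuxifuhz.
Rule 2 (intervocalic voicing): no segment meets the environment; /oxuzaefuzuxifuhz/ is unchanged.
Rule 3 (final cluster simplification): /z/ is the second consonant of a word-final cluster /hz/, so it deletes. /oxuzaefuzuxifuhz/ → oxuzaefuzuxifuh.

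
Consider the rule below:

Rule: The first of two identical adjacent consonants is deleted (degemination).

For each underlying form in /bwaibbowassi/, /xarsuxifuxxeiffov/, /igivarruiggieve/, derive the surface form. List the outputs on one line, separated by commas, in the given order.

/bwaibbowassi/: /bb/ is a geminate; the first /b/ deletes. /ss/ is a geminate; the first /s/ deletes. → [bwaibowasi].
/xarsuxifuxxeiffov/: /xx/ is a geminate; the first /x/ deletes. /ff/ is a geminate; the first /f/ deletes. → [xarsuxifuxeifov].
/igivarruiggieve/: /rr/ is a geminate; the first /r/ deletes. /gg/ is a geminate; the first /g/ deletes. → [igivaruigieve].

bwaibowasi, xarsuxifuxeifov, igivaruigieve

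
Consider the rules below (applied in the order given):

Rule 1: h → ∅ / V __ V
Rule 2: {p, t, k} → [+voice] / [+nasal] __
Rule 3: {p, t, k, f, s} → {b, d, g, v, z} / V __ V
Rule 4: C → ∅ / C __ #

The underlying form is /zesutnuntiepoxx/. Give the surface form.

Rule 1 (intervocalic h-deletion): no segment meets the environment; /zesutnuntiepoxx/ is unchanged.
Rule 2 (post-nasal voicing): /t/ is a voiceless stop immediately after the nasal /n/, so it voices to [d]. /zesutnuntiepoxx/ → zesutnundiepoxx.
Rule 3 (intervocalic voicing): /s/ is a voiceless obstruent between vowels /e/ and /u/, so it voices to [z]. /p/ is a voiceless obstruent between vowels /e/ and /o/, so it voices to [b]. /zesutnundiepoxx/ → zezutnundieboxx.
Rule 4 (final cluster simplification): /x/ is the second consonant of a word-final cluster /xx/, so it deletes. /zezutnundieboxx/ → zezutnundiebox.

zezutnundiebox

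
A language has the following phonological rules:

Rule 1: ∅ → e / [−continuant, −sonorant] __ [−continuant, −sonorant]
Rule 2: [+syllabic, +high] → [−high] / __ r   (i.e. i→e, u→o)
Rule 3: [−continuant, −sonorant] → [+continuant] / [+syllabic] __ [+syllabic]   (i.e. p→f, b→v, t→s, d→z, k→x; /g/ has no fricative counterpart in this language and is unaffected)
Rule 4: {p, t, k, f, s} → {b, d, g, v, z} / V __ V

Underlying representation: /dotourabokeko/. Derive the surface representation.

dozooravoxexo

Rule 1 (stop-cluster e-epenthesis): no segment meets the environment; /dotourabokeko/ is unchanged.
Rule 2 (pre-rhotic lowering): /u/ is a high vowel immediately before /r/, so it lowers to [o]. /dotourabokeko/ → dotoorabokeko.
Rule 3 (intervocalic spirantization): /t/ is a stop between vowels /o/ and /o/, so it spirantizes to the fricative [s]. /b/ is a stop between vowels /a/ and /o/, so it spirantizes to the fricative [v]. /k/ is a stop between vowels /o/ and /e/, so it spirantizes to the fricative [x]. /k/ is a stop between vowels /e/ and /o/, so it spirantizes to the fricative [x]. /dotoorabokeko/ → dosooravoxexo.
Rule 4 (intervocalic voicing): /s/ is a voiceless obstruent between vowels /o/ and /o/, so it voices to [z]. /dosooravoxexo/ → dozooravoxexo.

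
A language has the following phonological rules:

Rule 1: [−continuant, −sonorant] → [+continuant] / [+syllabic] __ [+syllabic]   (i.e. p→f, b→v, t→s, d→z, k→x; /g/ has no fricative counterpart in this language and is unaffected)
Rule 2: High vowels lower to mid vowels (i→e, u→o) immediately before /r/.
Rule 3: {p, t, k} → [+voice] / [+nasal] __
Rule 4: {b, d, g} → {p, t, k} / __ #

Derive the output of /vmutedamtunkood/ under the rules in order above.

Rule 1 (intervocalic spirantization): /t/ is a stop between vowels /u/ and /e/, so it spirantizes to the fricative [s]. /d/ is a stop between vowels /e/ and /a/, so it spirantizes to the fricative [z]. /vmutedamtunkood/ → vmusezamtunkood.
Rule 2 (pre-rhotic lowering): no segment meets the environment; /vmusezamtunkood/ is unchanged.
Rule 3 (post-nasal voicing): /t/ is a voiceless stop immediately after the nasal /m/, so it voices to [d]. /k/ is a voiceless stop immediately after the nasal /n/, so it voices to [g]. /vmusezamtunkood/ → vmusezamdungood.
Rule 4 (final devoicing): /d/ is a voiced stop in word-final position, so it devoices to [t]. /vmusezamdungood/ → vmusezamdungoot.

vmusezamdungoot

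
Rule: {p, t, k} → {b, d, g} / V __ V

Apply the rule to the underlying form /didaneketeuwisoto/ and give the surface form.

/k/ is a voiceless stop between vowels /e/ and /e/, so it voices to [g].
/t/ is a voiceless stop between vowels /e/ and /e/, so it voices to [d].
/t/ is a voiceless stop between vowels /o/ and /o/, so it voices to [d].
Surface form: [didanegedeuwisodo].

didanegedeuwisodo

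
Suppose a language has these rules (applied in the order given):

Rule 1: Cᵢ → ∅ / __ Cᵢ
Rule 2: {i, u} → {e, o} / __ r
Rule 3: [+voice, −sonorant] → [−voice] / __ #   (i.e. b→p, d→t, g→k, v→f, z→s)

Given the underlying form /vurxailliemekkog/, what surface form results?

vorxailiemekok

Rule 1 (degemination): /ll/ is a geminate; the first /l/ deletes. /kk/ is a geminate; the first /k/ deletes. /vurxailliemekkog/ → vurxailiemekog.
Rule 2 (pre-rhotic lowering): /u/ is a high vowel immediately before /r/, so it lowers to [o]. /vurxailiemekog/ → vorxailiemekog.
Rule 3 (final devoicing): /g/ is a voiced obstruent in word-final position, so it devoices to [k]. /vorxailiemekog/ → vorxailiemekok.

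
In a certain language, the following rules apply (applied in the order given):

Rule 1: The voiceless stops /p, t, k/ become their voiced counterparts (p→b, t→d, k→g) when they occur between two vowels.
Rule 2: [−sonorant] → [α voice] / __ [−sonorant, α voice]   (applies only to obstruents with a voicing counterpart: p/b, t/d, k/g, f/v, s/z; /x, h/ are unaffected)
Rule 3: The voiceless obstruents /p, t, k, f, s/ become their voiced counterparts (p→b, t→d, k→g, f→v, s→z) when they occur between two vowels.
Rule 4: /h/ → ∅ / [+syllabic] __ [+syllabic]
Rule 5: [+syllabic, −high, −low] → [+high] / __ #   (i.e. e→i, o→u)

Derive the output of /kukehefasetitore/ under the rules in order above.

kugeevazedidori

Rule 1 (intervocalic voicing): /k/ is a voiceless stop between vowels /u/ and /e/, so it voices to [g]. /t/ is a voiceless stop between vowels /e/ and /i/, so it voices to [d]. /t/ is a voiceless stop between vowels /i/ and /o/, so it voices to [d]. /kukehefasetitore/ → kugehefasedidore.
Rule 2 (regressive voicing assimilation): no segment meets the environment; /kugehefasedidore/ is unchanged.
Rule 3 (intervocalic voicing): /f/ is a voiceless obstruent between vowels /e/ and /a/, so it voices to [v]. /s/ is a voiceless obstruent between vowels /a/ and /e/, so it voices to [z]. /kugehefasedidore/ → kugehevazedidore.
Rule 4 (intervocalic h-deletion): /h/ occurs between vowels /e/ and /e/, so it deletes. /kugehevazedidore/ → kugeevazedidore.
Rule 5 (final vowel raising): /e/ is a mid vowel in word-final position, so it raises to [i]. /kugeevazedidore/ → kugeevazedidori.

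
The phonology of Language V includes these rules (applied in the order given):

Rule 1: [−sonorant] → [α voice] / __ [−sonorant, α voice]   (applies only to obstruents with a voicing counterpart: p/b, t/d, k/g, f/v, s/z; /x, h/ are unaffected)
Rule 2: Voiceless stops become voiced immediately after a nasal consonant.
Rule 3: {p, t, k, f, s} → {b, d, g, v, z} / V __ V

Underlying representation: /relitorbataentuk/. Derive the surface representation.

relidorbadaenduk

Rule 1 (regressive voicing assimilation): no segment meets the environment; /relitorbataentuk/ is unchanged.
Rule 2 (post-nasal voicing): /t/ is a voiceless stop immediately after the nasal /n/, so it voices to [d]. /relitorbataentuk/ → relitorbataenduk.
Rule 3 (intervocalic voicing): /t/ is a voiceless obstruent between vowels /i/ and /o/, so it voices to [d]. /t/ is a voiceless obstruent between vowels /a/ and /a/, so it voices to [d]. /relitorbataenduk/ → relidorbadaenduk.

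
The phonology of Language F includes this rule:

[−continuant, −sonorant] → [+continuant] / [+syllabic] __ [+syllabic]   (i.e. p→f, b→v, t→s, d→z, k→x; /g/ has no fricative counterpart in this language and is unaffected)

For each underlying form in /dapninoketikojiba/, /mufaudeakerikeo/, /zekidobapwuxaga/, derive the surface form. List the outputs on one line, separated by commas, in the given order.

/dapninoketikojiba/: /k/ is a stop between vowels /o/ and /e/, so it spirantizes to the fricative [x]. /t/ is a stop between vowels /e/ and /i/, so it spirantizes to the fricative [s]. /k/ is a stop between vowels /i/ and /o/, so it spirantizes to the fricative [x]. /b/ is a stop between vowels /i/ and /a/, so it spirantizes to the fricative [v]. → [dapninoxesixojiva].
/mufaudeakerikeo/: /d/ is a stop between vowels /u/ and /e/, so it spirantizes to the fricative [z]. /k/ is a stop between vowels /a/ and /e/, so it spirantizes to the fricative [x]. /k/ is a stop between vowels /i/ and /e/, so it spirantizes to the fricative [x]. → [mufauzeaxerixeo].
/zekidobapwuxaga/: /k/ is a stop between vowels /e/ and /i/, so it spirantizes to the fricative [x]. /d/ is a stop between vowels /i/ and /o/, so it spirantizes to the fricative [z]. /b/ is a stop between vowels /o/ and /a/, so it spirantizes to the fricative [v]. → [zexizovapwuxaga].

dapninoxesixojiva, mufauzeaxerixeo, zexizovapwuxaga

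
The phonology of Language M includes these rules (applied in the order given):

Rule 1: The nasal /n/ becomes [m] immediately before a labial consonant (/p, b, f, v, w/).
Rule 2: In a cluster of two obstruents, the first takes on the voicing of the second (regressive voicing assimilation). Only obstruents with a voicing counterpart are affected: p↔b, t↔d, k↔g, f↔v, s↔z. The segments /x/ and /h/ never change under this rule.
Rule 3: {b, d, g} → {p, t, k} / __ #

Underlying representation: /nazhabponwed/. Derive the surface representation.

Rule 1 (nasal place assimilation): /n/ precedes the labial consonant /w/, so it assimilates in place to [m]. /nazhabponwed/ → nazhabpomwed.
Rule 2 (regressive voicing assimilation): /z/ precedes the voiceless obstruent /h/, so it devoices to [s] by assimilation. /b/ precedes the voiceless obstruent /p/, so it devoices to [p] by assimilation. /nazhabpomwed/ → nashappomwed.
Rule 3 (final devoicing): /d/ is a voiced stop in word-final position, so it devoices to [t]. /nashappomwed/ → nashappomwet.

nashappomwet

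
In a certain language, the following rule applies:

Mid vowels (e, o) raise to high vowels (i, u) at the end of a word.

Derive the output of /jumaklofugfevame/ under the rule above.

/e/ is a mid vowel in word-final position, so it raises to [i].
The other instances of /o/, /e/ do not occur in the required environment and remain unchanged.
Surface form: [jumaklofugfevami].

jumaklofugfevami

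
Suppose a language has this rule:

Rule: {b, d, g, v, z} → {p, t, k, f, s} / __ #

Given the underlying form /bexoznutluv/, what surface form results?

/v/ is a voiced obstruent in word-final position, so it devoices to [f].
Surface form: [bexoznutluf].

bexoznutluf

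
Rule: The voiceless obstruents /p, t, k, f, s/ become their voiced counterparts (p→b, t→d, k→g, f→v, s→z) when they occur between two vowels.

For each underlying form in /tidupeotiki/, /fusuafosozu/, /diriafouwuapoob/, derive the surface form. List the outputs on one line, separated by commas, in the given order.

tidubeodigi, fuzuavozozu, diriavouwuaboob

/tidupeotiki/: /p/ is a voiceless obstruent between vowels /u/ and /e/, so it voices to [b]. /t/ is a voiceless obstruent between vowels /o/ and /i/, so it voices to [d]. /k/ is a voiceless obstruent between vowels /i/ and /i/, so it voices to [g]. → [tidubeodigi].
/fusuafosozu/: /s/ is a voiceless obstruent between vowels /u/ and /u/, so it voices to [z]. /f/ is a voiceless obstruent between vowels /a/ and /o/, so it voices to [v]. /s/ is a voiceless obstruent between vowels /o/ and /o/, so it voices to [z]. → [fuzuavozozu].
/diriafouwuapoob/: /f/ is a voiceless obstruent between vowels /a/ and /o/, so it voices to [v]. /p/ is a voiceless obstruent between vowels /a/ and /o/, so it voices to [b]. → [diriavouwuaboob].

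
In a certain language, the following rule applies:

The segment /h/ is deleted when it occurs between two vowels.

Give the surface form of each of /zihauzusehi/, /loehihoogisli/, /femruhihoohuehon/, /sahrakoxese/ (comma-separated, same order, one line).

/zihauzusehi/: /h/ occurs between vowels /i/ and /a/, so it deletes. /h/ occurs between vowels /e/ and /i/, so it deletes. → [ziauzusei].
/loehihoogisli/: /h/ occurs between vowels /e/ and /i/, so it deletes. /h/ occurs between vowels /i/ and /o/, so it deletes. → [loeioogisli].
/femruhihoohuehon/: /h/ occurs between vowels /u/ and /i/, so it deletes. /h/ occurs between vowels /i/ and /o/, so it deletes. /h/ occurs between vowels /o/ and /u/, so it deletes. /h/ occurs between vowels /e/ and /o/, so it deletes. → [femruiooueon].
/sahrakoxese/: the rule's environment is not met; surfaces unchanged as [sahrakoxese].

ziauzusei, loeioogisli, femruiooueon, sahrakoxese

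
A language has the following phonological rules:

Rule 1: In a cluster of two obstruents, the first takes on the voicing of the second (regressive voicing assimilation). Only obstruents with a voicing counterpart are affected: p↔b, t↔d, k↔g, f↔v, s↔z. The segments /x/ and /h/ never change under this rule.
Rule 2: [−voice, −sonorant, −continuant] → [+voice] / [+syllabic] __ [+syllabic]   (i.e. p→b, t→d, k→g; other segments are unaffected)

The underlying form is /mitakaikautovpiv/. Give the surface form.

midagaigaudofpiv

Rule 1 (regressive voicing assimilation): /v/ precedes the voiceless obstruent /p/, so it devoices to [f] by assimilation. /mitakaikautovpiv/ → mitakaikautofpiv.
Rule 2 (intervocalic voicing): /t/ is a voiceless stop between vowels /i/ and /a/, so it voices to [d]. /k/ is a voiceless stop between vowels /a/ and /a/, so it voices to [g]. /k/ is a voiceless stop between vowels /i/ and /a/, so it voices to [g]. /t/ is a voiceless stop between vowels /u/ and /o/, so it voices to [d]. /mitakaikautofpiv/ → midagaigaudofpiv.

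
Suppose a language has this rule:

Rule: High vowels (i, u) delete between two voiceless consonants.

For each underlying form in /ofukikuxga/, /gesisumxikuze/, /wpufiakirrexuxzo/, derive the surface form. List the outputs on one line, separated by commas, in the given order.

/ofukikuxga/: /u/ is a high vowel flanked by voiceless consonants /f/ and /k/, so it deletes. /i/ is a high vowel flanked by voiceless consonants /k/ and /k/, so it deletes. /u/ is a high vowel flanked by voiceless consonants /k/ and /x/, so it deletes. → [ofkkxga].
/gesisumxikuze/: /i/ is a high vowel flanked by voiceless consonants /s/ and /s/, so it deletes. /i/ is a high vowel flanked by voiceless consonants /x/ and /k/, so it deletes. → [gessumxkuze].
/wpufiakirrexuxzo/: /u/ is a high vowel flanked by voiceless consonants /p/ and /f/, so it deletes. /u/ is a high vowel flanked by voiceless consonants /x/ and /x/, so it deletes. → [wpfiakirrexxzo].

ofkkxga, gessumxkuze, wpfiakirrexxzo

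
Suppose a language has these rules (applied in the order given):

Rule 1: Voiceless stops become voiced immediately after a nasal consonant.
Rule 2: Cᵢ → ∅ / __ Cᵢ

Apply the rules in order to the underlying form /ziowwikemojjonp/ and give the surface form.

ziowikemojonb

Rule 1 (post-nasal voicing): /p/ is a voiceless stop immediately after the nasal /n/, so it voices to [b]. /ziowwikemojjonp/ → ziowwikemojjonb.
Rule 2 (degemination): /ww/ is a geminate; the first /w/ deletes. /jj/ is a geminate; the first /j/ deletes. /ziowwikemojjonb/ → ziowikemojonb.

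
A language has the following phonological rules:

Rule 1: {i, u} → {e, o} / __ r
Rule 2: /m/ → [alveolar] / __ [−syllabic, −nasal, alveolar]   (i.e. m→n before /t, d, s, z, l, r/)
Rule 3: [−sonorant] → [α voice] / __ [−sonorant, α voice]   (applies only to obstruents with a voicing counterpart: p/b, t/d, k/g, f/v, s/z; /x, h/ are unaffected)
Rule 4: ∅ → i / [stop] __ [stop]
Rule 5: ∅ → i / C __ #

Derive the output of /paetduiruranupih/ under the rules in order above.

paedidueroranupihi

Rule 1 (pre-rhotic lowering): /i/ is a high vowel immediately before /r/, so it lowers to [e]. /u/ is a high vowel immediately before /r/, so it lowers to [o]. /paetduiruranupih/ → paetdueroranupih.
Rule 2 (nasal place assimilation): no segment meets the environment; /paetdueroranupih/ is unchanged.
Rule 3 (regressive voicing assimilation): /t/ precedes the voiced obstruent /d/, so it voices to [d] by assimilation. /paetdueroranupih/ → paeddueroranupih.
Rule 4 (stop-cluster i-epenthesis): /d/ and /d/ form a stop–stop cluster, so [i] is inserted between them. /paeddueroranupih/ → paedidueroranupih.
Rule 5 (final i-epenthesis): the form ends in the consonant /h/, so [i] is inserted word-finally. /paedidueroranupih/ → paedidueroranupihi.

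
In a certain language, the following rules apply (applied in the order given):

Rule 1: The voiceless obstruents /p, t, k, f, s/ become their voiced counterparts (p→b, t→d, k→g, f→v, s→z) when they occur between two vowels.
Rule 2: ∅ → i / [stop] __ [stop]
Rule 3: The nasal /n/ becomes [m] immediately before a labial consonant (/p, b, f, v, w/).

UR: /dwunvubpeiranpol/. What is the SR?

Rule 1 (intervocalic voicing): no segment meets the environment; /dwunvubpeiranpol/ is unchanged.
Rule 2 (stop-cluster i-epenthesis): /b/ and /p/ form a stop–stop cluster, so [i] is inserted between them. /dwunvubpeiranpol/ → dwunvubipeiranpol.
Rule 3 (nasal place assimilation): /n/ precedes the labial consonant /v/, so it assimilates in place to [m]. /n/ precedes the labial consonant /p/, so it assimilates in place to [m]. /dwunvubipeiranpol/ → dwumvubipeirampol.

dwumvubipeirampol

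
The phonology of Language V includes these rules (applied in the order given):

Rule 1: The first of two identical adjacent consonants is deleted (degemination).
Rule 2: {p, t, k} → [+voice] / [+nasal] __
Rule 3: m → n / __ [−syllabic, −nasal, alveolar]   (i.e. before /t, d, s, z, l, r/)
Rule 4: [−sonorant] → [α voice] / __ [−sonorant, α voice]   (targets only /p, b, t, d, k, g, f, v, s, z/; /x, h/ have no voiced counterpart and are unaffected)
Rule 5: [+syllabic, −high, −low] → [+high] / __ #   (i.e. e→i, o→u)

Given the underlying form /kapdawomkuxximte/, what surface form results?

kabdawomguxindi

Rule 1 (degemination): /xx/ is a geminate; the first /x/ deletes. /kapdawomkuxximte/ → kapdawomkuximte.
Rule 2 (post-nasal voicing): /k/ is a voiceless stop immediately after the nasal /m/, so it voices to [g]. /t/ is a voiceless stop immediately after the nasal /m/, so it voices to [d]. /kapdawomkuximte/ → kapdawomguximde.
Rule 3 (nasal place assimilation): /m/ precedes the alveolar consonant /d/, so it assimilates in place to [n]. /kapdawomguximde/ → kapdawomguxinde.
Rule 4 (regressive voicing assimilation): /p/ precedes the voiced obstruent /d/, so it voices to [b] by assimilation. /kapdawomguxinde/ → kabdawomguxinde.
Rule 5 (final vowel raising): /e/ is a mid vowel in word-final position, so it raises to [i]. /kabdawomguxinde/ → kabdawomguxindi.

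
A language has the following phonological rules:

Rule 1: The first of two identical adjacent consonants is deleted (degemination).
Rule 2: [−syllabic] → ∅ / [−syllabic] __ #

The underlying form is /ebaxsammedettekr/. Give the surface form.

ebaxsamedetek

Rule 1 (degemination): /mm/ is a geminate; the first /m/ deletes. /tt/ is a geminate; the first /t/ deletes. /ebaxsammedettekr/ → ebaxsamedetekr.
Rule 2 (final cluster simplification): /r/ is the second consonant of a word-final cluster /kr/, so it deletes. /ebaxsamedetekr/ → ebaxsamedetek.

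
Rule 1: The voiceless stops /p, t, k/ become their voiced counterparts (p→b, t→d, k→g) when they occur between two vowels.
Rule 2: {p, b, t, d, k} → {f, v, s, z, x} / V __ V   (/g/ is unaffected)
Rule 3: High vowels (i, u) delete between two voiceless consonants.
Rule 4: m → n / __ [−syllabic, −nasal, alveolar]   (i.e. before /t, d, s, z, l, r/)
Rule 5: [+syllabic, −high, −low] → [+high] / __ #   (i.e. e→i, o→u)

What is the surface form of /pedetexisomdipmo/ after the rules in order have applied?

pezezexsondipmu

Rule 1 (intervocalic voicing): /t/ is a voiceless stop between vowels /e/ and /e/, so it voices to [d]. /pedetexisomdipmo/ → pededexisomdipmo.
Rule 2 (intervocalic spirantization): /d/ is a stop between vowels /e/ and /e/, so it spirantizes to the fricative [z]. /d/ is a stop between vowels /e/ and /e/, so it spirantizes to the fricative [z]. /pededexisomdipmo/ → pezezexisomdipmo.
Rule 3 (high vowel syncope): /i/ is a high vowel flanked by voiceless consonants /x/ and /s/, so it deletes. /pezezexisomdipmo/ → pezezexsomdipmo.
Rule 4 (nasal place assimilation): /m/ precedes the alveolar consonant /d/, so it assimilates in place to [n]. /pezezexsomdipmo/ → pezezexsondipmo.
Rule 5 (final vowel raising): /o/ is a mid vowel in word-final position, so it raises to [u]. /pezezexsondipmo/ → pezezexsondipmu.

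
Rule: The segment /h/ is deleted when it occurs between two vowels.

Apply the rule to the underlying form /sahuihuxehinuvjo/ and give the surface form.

/h/ occurs between vowels /a/ and /u/, so it deletes.
/h/ occurs between vowels /i/ and /u/, so it deletes.
/h/ occurs between vowels /e/ and /i/, so it deletes.
Surface form: [sauiuxeinuvjo].

sauiuxeinuvjo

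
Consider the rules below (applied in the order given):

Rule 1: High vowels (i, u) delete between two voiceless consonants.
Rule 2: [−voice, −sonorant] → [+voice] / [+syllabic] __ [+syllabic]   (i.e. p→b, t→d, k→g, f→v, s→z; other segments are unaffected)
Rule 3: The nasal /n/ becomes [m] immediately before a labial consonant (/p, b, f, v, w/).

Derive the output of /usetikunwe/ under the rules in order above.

uzetkumwe

Rule 1 (high vowel syncope): /i/ is a high vowel flanked by voiceless consonants /t/ and /k/, so it deletes. /usetikunwe/ → usetkunwe.
Rule 2 (intervocalic voicing): /s/ is a voiceless obstruent between vowels /u/ and /e/, so it voices to [z]. /usetkunwe/ → uzetkunwe.
Rule 3 (nasal place assimilation): /n/ precedes the labial consonant /w/, so it assimilates in place to [m]. /uzetkunwe/ → uzetkumwe.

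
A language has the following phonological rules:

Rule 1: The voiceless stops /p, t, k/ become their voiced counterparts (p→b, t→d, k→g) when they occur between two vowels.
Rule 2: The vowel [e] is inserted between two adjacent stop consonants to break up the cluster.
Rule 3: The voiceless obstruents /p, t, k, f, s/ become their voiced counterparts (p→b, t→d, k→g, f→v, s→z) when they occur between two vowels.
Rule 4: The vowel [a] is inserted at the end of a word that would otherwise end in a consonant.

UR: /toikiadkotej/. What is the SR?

toigiadegodeja

Rule 1 (intervocalic voicing): /k/ is a voiceless stop between vowels /i/ and /i/, so it voices to [g]. /t/ is a voiceless stop between vowels /o/ and /e/, so it voices to [d]. /toikiadkotej/ → toigiadkodej.
Rule 2 (stop-cluster e-epenthesis): /d/ and /k/ form a stop–stop cluster, so [e] is inserted between them. /toigiadkodej/ → toigiadekodej.
Rule 3 (intervocalic voicing): /k/ is a voiceless obstruent between vowels /e/ and /o/, so it voices to [g]. /toigiadekodej/ → toigiadegodej.
Rule 4 (final a-epenthesis): the form ends in the consonant /j/, so [a] is inserted word-finally. /toigiadegodej/ → toigiadegodeja.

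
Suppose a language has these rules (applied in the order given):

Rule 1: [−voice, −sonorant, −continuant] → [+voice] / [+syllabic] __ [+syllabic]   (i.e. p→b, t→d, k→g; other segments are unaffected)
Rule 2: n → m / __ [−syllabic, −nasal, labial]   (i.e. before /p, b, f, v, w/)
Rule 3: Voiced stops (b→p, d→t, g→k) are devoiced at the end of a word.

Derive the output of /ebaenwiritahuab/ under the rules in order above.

Rule 1 (intervocalic voicing): /t/ is a voiceless stop between vowels /i/ and /a/, so it voices to [d]. /ebaenwiritahuab/ → ebaenwiridahuab.
Rule 2 (nasal place assimilation): /n/ precedes the labial consonant /w/, so it assimilates in place to [m]. /ebaenwiridahuab/ → ebaemwiridahuab.
Rule 3 (final devoicing): /b/ is a voiced stop in word-final position, so it devoices to [p]. /ebaemwiridahuab/ → ebaemwiridahuap.

ebaemwiridahuap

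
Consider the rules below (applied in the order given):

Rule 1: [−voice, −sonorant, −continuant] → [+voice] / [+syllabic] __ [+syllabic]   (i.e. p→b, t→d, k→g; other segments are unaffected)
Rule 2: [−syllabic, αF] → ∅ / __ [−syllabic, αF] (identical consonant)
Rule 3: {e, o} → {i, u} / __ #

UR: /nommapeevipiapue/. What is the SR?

Rule 1 (intervocalic voicing): /p/ is a voiceless stop between vowels /a/ and /e/, so it voices to [b]. /p/ is a voiceless stop between vowels /i/ and /i/, so it voices to [b]. /p/ is a voiceless stop between vowels /a/ and /u/, so it voices to [b]. /nommapeevipiapue/ → nommabeevibiabue.
Rule 2 (degemination): /mm/ is a geminate; the first /m/ deletes. /nommabeevibiabue/ → nomabeevibiabue.
Rule 3 (final vowel raising): /e/ is a mid vowel in word-final position, so it raises to [i]. /nomabeevibiabue/ → nomabeevibiabui.

nomabeevibiabui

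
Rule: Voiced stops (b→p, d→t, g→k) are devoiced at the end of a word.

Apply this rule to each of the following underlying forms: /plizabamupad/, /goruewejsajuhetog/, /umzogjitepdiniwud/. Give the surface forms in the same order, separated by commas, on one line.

plizabamupat, goruewejsajuhetok, umzogjitepdiniwut

/plizabamupad/: /d/ is a voiced stop in word-final position, so it devoices to [t]. → [plizabamupat].
/goruewejsajuhetog/: /g/ is a voiced stop in word-final position, so it devoices to [k]. → [goruewejsajuhetok].
/umzogjitepdiniwud/: /d/ is a voiced stop in word-final position, so it devoices to [t]. → [umzogjitepdiniwut].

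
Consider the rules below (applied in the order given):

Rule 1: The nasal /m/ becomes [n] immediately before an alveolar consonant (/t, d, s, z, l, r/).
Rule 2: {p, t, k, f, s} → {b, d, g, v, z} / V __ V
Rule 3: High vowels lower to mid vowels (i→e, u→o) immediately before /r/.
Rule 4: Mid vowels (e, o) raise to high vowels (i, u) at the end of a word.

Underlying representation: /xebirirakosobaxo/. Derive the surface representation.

Rule 1 (nasal place assimilation): no segment meets the environment; /xebirirakosobaxo/ is unchanged.
Rule 2 (intervocalic voicing): /k/ is a voiceless obstruent between vowels /a/ and /o/, so it voices to [g]. /s/ is a voiceless obstruent between vowels /o/ and /o/, so it voices to [z]. /xebirirakosobaxo/ → xebiriragozobaxo.
Rule 3 (pre-rhotic lowering): /i/ is a high vowel immediately before /r/, so it lowers to [e]. /i/ is a high vowel immediately before /r/, so it lowers to [e]. /xebiriragozobaxo/ → xebereragozobaxo.
Rule 4 (final vowel raising): /o/ is a mid vowel in word-final position, so it raises to [u]. /xebereragozobaxo/ → xebereragozobaxu.

xebereragozobaxu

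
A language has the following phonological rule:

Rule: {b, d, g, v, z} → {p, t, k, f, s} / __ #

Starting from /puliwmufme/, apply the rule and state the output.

No segment of /puliwmufme/ meets the structural description of the rule, so the form surfaces unchanged.

puliwmufme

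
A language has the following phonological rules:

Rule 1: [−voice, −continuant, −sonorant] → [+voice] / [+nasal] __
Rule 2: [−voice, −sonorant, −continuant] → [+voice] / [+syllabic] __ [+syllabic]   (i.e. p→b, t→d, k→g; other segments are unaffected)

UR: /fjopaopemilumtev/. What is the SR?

fjobaobemilumdev

Rule 1 (post-nasal voicing): /t/ is a voiceless stop immediately after the nasal /m/, so it voices to [d]. /fjopaopemilumtev/ → fjopaopemilumdev.
Rule 2 (intervocalic voicing): /p/ is a voiceless stop between vowels /o/ and /a/, so it voices to [b]. /p/ is a voiceless stop between vowels /o/ and /e/, so it voices to [b]. /fjopaopemilumdev/ → fjobaobemilumdev.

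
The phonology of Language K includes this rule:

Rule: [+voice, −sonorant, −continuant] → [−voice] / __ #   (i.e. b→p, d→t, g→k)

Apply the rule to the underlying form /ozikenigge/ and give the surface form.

ozikenigge

No segment of /ozikenigge/ meets the structural description of the rule, so the form surfaces unchanged.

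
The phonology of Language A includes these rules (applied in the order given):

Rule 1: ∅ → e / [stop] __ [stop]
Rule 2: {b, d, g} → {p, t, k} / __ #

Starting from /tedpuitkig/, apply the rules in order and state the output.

tedepuitekik

Rule 1 (stop-cluster e-epenthesis): /d/ and /p/ form a stop–stop cluster, so [e] is inserted between them. /t/ and /k/ form a stop–stop cluster, so [e] is inserted between them. /tedpuitkig/ → tedepuitekig.
Rule 2 (final devoicing): /g/ is a voiced stop in word-final position, so it devoices to [k]. /tedepuitekig/ → tedepuitekik.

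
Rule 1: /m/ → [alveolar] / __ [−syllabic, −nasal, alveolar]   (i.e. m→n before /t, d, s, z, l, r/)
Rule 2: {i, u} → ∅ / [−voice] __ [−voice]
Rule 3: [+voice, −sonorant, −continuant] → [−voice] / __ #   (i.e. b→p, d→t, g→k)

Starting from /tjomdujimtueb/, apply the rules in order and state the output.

tjondujintuep

Rule 1 (nasal place assimilation): /m/ precedes the alveolar consonant /d/, so it assimilates in place to [n]. /m/ precedes the alveolar consonant /t/, so it assimilates in place to [n]. /tjomdujimtueb/ → tjondujintueb.
Rule 2 (high vowel syncope): no segment meets the environment; /tjondujintueb/ is unchanged.
Rule 3 (final devoicing): /b/ is a voiced stop in word-final position, so it devoices to [p]. /tjondujintueb/ → tjondujintuep.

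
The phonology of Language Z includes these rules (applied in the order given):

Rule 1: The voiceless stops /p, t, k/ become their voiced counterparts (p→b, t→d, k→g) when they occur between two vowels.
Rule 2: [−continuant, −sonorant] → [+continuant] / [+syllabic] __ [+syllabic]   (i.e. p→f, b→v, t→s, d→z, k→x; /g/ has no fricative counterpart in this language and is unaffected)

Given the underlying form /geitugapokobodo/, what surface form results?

Rule 1 (intervocalic voicing): /t/ is a voiceless stop between vowels /i/ and /u/, so it voices to [d]. /p/ is a voiceless stop between vowels /a/ and /o/, so it voices to [b]. /k/ is a voiceless stop between vowels /o/ and /o/, so it voices to [g]. /geitugapokobodo/ → geidugabogobodo.
Rule 2 (intervocalic spirantization): /d/ is a stop between vowels /i/ and /u/, so it spirantizes to the fricative [z]. /b/ is a stop between vowels /a/ and /o/, so it spirantizes to the fricative [v]. /b/ is a stop between vowels /o/ and /o/, so it spirantizes to the fricative [v]. /d/ is a stop between vowels /o/ and /o/, so it spirantizes to the fricative [z]. /geidugabogobodo/ → geizugavogovozo.

geizugavogovozo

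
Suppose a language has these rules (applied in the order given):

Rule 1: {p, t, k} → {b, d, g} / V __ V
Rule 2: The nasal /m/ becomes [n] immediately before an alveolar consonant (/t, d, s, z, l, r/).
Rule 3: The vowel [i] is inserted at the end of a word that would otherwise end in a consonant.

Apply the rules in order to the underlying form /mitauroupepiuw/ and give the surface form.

midauroubebiuwi

Rule 1 (intervocalic voicing): /t/ is a voiceless stop between vowels /i/ and /a/, so it voices to [d]. /p/ is a voiceless stop between vowels /u/ and /e/, so it voices to [b]. /p/ is a voiceless stop between vowels /e/ and /i/, so it voices to [b]. /mitauroupepiuw/ → midauroubebiuw.
Rule 2 (nasal place assimilation): no segment meets the environment; /midauroubebiuw/ is unchanged.
Rule 3 (final i-epenthesis): the form ends in the consonant /w/, so [i] is inserted word-finally. /midauroubebiuw/ → midauroubebiuwi.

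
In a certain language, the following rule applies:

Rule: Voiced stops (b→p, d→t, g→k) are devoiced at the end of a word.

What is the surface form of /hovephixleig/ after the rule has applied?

hovephixleik

/g/ is a voiced stop in word-final position, so it devoices to [k].
Surface form: [hovephixleik].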